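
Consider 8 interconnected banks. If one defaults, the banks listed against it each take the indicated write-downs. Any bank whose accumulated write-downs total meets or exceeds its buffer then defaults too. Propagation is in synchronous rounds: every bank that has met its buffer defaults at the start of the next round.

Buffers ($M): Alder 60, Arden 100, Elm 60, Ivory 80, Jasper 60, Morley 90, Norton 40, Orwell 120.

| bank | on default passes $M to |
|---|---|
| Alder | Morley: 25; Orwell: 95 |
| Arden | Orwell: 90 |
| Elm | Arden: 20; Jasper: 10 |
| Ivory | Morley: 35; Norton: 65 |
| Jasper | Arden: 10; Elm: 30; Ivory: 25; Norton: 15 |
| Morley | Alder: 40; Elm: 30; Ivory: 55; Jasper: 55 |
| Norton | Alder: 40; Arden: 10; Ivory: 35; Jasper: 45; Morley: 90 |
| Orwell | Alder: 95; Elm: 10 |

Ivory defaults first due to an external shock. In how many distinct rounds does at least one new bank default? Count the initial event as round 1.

Round 1 — Ivory defaults (initial).
  Morley: +35 → 35 < 90
  Norton: +65 → 65 ≥ 40
Round 2 — Norton defaults.
  Alder: +40 → 40 < 60
  Arden: +10 → 10 < 100
  Jasper: +45 → 45 < 60
  Morley: +90 → 125 ≥ 90
Round 3 — Morley defaults.
  Alder: +40 → 80 ≥ 60
  Elm: +30 → 30 < 60
  Jasper: +55 → 100 ≥ 60
Round 4 — Alder, Jasper default.
  Arden: +10 → 20 < 100
  Elm: +30 → 60 ≥ 60
  Orwell: +95 → 95 < 120
Round 5 — Elm defaults.
  Arden: +20 → 40 < 100
No further defaults.

5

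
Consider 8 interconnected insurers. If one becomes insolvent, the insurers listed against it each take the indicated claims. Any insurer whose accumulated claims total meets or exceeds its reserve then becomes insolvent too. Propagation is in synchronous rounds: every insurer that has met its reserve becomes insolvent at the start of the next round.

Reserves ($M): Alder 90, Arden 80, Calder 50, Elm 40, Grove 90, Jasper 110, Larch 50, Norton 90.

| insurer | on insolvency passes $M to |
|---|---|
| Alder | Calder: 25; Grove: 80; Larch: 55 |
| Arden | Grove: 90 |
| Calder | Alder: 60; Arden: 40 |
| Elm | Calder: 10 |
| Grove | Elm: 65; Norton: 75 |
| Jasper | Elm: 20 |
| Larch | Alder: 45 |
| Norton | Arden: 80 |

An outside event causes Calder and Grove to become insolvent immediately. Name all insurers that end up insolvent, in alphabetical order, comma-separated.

Calder, Elm, Grove

Round 1 — Calder, Grove become insolvent (initial).
  Alder: +60 → 60 < 90
  Arden: +40 → 40 < 80
  Elm: +65 → 65 ≥ 40
  Norton: +75 → 75 < 90
Round 2 — Elm becomes insolvent.
No further insolvencies.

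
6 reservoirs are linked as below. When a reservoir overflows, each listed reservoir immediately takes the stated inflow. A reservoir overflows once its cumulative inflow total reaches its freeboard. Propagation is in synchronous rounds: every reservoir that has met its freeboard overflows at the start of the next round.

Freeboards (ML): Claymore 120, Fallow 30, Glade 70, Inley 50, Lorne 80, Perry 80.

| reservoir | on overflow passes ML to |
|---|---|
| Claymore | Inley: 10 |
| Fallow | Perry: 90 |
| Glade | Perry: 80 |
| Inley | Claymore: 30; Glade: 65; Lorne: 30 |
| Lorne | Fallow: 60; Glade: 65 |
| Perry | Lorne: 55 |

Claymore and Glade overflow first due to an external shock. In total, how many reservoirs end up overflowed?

3

Round 1 — Claymore, Glade overflow (initial).
  Inley: +10 → 10 < 50
  Perry: +80 → 80 ≥ 80
Round 2 — Perry overflows.
  Lorne: +55 → 55 < 80
No further overflows.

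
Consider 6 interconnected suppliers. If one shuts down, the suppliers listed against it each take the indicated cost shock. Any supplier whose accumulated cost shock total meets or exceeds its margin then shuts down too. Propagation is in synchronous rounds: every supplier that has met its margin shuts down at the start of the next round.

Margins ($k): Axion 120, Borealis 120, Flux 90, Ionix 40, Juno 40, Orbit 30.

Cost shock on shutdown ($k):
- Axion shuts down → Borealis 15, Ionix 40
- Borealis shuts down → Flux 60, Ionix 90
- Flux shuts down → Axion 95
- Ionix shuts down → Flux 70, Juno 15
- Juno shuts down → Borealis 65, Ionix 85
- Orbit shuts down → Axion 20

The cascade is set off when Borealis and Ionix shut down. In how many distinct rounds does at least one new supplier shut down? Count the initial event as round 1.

Round 1 — Borealis, Ionix shut down (initial).
  Flux: +60+70 → 130 ≥ 90
  Juno: +15 → 15 < 40
Round 2 — Flux shuts down.
  Axion: +95 → 95 < 120
No further shutdowns.

2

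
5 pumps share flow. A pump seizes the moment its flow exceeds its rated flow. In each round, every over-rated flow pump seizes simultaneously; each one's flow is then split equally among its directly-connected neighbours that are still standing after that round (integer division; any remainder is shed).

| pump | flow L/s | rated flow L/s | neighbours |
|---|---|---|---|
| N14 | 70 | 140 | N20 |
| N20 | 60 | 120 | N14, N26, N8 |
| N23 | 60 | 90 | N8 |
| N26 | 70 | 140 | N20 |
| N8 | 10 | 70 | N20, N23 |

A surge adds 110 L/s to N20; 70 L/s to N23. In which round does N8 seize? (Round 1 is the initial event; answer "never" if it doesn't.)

Round 1 — N20 at 170 > 120; N23 at 130 > 90. N20, N23 seize.
  N20 sheds 170 L/s to N14, N26, N8: 56 each (2 lost).
    N14: 70+56 = 126 ≤ 140
    N26: 70+56 = 126 ≤ 140
    N8: 10+56 = 66 ≤ 70
  N23 sheds 130 L/s to N8: 130 each.
    N8: 66+130 = 196 > 70
Round 2 — N8 seizes.
  N8 sheds 196 L/s: no online neighbours, lost.
No further seizures.

2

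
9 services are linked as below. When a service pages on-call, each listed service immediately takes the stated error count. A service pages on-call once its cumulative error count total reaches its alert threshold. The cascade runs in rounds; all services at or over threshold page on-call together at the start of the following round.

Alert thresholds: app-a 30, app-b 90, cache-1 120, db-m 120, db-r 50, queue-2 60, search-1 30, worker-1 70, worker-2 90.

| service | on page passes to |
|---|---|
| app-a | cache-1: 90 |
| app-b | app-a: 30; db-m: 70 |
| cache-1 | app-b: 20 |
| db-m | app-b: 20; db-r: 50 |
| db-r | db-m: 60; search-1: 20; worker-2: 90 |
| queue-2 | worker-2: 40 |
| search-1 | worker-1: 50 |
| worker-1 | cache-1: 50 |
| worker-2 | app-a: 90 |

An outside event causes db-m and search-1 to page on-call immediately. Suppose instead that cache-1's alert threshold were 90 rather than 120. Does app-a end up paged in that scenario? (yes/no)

With cache-1's alert threshold at 90:
Round 1 — db-m, search-1 page on-call (initial).
  app-b: +20 → 20 < 90
  db-r: +50 → 50 ≥ 50
  worker-1: +50 → 50 < 70
Round 2 — db-r pages on-call.
  worker-2: +90 → 90 ≥ 90
Round 3 — worker-2 pages on-call.
  app-a: +90 → 90 ≥ 30
Round 4 — app-a pages on-call.
  cache-1: +90 → 90 ≥ 90
Round 5 — cache-1 pages on-call.
  app-b: +20 → 40 < 90
No further pages.

yes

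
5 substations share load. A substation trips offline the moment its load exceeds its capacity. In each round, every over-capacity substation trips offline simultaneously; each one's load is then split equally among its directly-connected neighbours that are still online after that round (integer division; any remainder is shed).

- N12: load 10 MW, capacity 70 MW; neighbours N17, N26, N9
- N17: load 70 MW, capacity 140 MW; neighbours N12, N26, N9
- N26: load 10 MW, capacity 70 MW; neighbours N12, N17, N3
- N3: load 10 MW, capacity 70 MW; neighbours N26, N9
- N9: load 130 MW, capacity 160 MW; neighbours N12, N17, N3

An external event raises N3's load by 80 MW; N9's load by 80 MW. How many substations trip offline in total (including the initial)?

5

Round 1 — N3 at 90 > 70; N9 at 210 > 160. N3, N9 trip offline.
  N3 sheds 90 MW to N26: 90 each.
    N26: 10+90 = 100 > 70
  N9 sheds 210 MW to N12, N17: 105 each.
    N12: 10+105 = 115 > 70
    N17: 70+105 = 175 > 140
Round 2 — N12, N17, N26 trip offline.
  N12 sheds 115 MW: no online neighbours, lost.
  N17 sheds 175 MW: no online neighbours, lost.
  N26 sheds 100 MW: no online neighbours, lost.
No further trips.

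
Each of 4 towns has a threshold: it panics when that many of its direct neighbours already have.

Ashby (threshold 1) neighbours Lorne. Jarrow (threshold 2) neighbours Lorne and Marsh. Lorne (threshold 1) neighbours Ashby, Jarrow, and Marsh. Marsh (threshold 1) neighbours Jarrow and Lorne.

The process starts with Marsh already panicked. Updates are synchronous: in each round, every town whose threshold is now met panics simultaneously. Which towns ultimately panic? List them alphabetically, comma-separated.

Round 1 — Marsh panics (initial).
Round 2 — checking thresholds:
  Jarrow: 1 of 2 neighbours < 2, not yet.
  Lorne: 1 of 3 neighbours ≥ 1, panics.
Round 3 — checking thresholds:
  Ashby: 1 of 1 neighbours ≥ 1, panics.
  Jarrow: 2 of 2 neighbours ≥ 2, panics.
Round 4 — no new panics; cascade stops.

Ashby, Jarrow, Lorne, Marsh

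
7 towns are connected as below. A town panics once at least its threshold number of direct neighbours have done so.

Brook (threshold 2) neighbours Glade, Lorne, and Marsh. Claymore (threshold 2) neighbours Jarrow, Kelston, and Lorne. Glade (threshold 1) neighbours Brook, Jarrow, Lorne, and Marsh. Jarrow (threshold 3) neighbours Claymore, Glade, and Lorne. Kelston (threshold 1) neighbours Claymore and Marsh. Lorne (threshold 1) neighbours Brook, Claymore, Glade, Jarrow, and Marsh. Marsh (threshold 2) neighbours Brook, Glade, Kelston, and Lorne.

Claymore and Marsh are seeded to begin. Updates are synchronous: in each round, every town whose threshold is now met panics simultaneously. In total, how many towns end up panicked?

7

Round 1 — Claymore, Marsh panic (initial).
Round 2 — checking thresholds:
  Brook: 1 of 3 neighbours < 2, holds.
  Glade: 1 of 4 neighbours ≥ 1, panics.
  Jarrow: 1 of 3 neighbours < 3, holds.
  Kelston: 2 of 2 neighbours ≥ 1, panics.
  Lorne: 2 of 5 neighbours ≥ 1, panics.
Round 3 — checking thresholds:
  Brook: 3 of 3 neighbours ≥ 2, panics.
  Jarrow: 3 of 3 neighbours ≥ 3, panics.
Round 4 — no new panics; cascade stops.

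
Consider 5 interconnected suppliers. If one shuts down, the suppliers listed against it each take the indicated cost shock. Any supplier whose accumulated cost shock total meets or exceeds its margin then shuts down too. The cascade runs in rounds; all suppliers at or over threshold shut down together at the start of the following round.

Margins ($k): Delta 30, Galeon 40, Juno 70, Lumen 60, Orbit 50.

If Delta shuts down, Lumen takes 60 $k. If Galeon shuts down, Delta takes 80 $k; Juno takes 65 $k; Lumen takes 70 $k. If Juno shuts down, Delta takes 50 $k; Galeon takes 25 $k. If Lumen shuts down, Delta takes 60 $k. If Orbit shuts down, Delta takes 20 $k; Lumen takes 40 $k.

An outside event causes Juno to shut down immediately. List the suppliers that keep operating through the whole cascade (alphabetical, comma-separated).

Round 1 — Juno shuts down (initial).
  Delta: +50 → 50 ≥ 30
  Galeon: +25 → 25 < 40
Round 2 — Delta shuts down.
  Lumen: +60 → 60 ≥ 60
Round 3 — Lumen shuts down.
No further shutdowns.

Galeon, Orbit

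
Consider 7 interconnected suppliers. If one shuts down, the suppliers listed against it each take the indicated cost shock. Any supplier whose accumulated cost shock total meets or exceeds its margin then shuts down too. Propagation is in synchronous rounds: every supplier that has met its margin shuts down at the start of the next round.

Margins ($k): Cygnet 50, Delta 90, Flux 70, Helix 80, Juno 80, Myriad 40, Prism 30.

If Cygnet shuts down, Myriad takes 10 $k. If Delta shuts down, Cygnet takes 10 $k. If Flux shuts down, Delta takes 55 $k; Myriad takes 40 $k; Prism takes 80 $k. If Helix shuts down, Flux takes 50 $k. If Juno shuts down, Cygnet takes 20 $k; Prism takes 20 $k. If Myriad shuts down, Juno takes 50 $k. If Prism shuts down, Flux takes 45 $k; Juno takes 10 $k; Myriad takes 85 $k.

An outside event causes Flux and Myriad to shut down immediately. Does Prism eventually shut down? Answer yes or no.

Round 1 — Flux, Myriad shut down (initial).
  Delta: +55 → 55 < 90
  Juno: +50 → 50 < 80
  Prism: +80 → 80 ≥ 30
Round 2 — Prism shuts down.
  Juno: +10 → 60 < 80
No further shutdowns.

yes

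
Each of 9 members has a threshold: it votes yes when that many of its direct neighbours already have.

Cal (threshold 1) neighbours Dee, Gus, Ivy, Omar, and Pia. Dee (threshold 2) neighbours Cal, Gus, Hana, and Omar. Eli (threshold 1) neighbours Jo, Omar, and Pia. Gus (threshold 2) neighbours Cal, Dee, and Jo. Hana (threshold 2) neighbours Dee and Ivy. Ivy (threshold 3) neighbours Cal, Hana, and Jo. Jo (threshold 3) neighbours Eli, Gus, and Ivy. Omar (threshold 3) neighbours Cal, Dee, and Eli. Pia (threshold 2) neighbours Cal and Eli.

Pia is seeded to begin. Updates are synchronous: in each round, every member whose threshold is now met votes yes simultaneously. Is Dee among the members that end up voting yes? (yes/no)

no

Round 1 — Pia votes yes (initial).
Round 2 — checking thresholds:
  Cal: 1 of 5 neighbours ≥ 1, votes yes.
  Eli: 1 of 3 neighbours ≥ 1, votes yes.
Round 3 — no new yes votes; cascade stops.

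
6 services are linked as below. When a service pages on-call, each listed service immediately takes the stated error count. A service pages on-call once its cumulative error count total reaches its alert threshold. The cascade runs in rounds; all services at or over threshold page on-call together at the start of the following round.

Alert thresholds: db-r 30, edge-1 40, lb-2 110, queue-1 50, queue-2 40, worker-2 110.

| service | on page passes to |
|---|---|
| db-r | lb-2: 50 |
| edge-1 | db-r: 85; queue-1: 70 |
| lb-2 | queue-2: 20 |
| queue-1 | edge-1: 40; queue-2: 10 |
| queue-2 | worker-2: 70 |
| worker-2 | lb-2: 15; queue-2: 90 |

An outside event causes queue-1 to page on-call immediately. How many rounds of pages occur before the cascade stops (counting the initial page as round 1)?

Round 1 — queue-1 pages on-call (initial).
  edge-1: +40 → 40 ≥ 40
  queue-2: +10 → 10 < 40
Round 2 — edge-1 pages on-call.
  db-r: +85 → 85 ≥ 30
Round 3 — db-r pages on-call.
  lb-2: +50 → 50 < 110
No further pages.

3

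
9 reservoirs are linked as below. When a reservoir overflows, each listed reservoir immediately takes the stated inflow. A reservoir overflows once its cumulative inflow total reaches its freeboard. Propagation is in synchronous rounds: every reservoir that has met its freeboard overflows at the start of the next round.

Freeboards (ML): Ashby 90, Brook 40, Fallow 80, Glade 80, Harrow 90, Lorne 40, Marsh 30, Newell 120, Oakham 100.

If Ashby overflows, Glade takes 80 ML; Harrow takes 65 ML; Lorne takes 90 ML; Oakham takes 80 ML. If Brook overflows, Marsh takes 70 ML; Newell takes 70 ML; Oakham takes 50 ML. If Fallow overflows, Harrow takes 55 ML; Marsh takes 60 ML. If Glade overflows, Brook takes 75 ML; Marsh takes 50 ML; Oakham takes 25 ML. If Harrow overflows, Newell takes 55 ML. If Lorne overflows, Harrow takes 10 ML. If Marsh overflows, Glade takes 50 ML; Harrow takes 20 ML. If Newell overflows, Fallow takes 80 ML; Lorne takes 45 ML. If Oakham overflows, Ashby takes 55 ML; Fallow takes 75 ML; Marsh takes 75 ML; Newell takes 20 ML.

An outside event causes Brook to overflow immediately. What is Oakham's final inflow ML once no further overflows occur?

Round 1 — Brook overflows (initial).
  Marsh: +70 → 70 ≥ 30
  Newell: +70 → 70 < 120
  Oakham: +50 → 50 < 100
Round 2 — Marsh overflows.
  Glade: +50 → 50 < 80
  Harrow: +20 → 20 < 90
No further overflows.

50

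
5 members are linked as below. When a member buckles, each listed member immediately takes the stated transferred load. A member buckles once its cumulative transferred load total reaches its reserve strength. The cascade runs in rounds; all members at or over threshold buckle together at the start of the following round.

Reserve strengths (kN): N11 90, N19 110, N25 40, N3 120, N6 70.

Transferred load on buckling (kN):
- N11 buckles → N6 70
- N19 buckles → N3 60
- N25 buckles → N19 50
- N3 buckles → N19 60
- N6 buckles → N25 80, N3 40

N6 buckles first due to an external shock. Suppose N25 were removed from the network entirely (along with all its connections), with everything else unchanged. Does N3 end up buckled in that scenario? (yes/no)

no

With N25 removed:
Round 1 — N6 buckles (initial).
  N3: +40 → 40 < 120
No further bucklings.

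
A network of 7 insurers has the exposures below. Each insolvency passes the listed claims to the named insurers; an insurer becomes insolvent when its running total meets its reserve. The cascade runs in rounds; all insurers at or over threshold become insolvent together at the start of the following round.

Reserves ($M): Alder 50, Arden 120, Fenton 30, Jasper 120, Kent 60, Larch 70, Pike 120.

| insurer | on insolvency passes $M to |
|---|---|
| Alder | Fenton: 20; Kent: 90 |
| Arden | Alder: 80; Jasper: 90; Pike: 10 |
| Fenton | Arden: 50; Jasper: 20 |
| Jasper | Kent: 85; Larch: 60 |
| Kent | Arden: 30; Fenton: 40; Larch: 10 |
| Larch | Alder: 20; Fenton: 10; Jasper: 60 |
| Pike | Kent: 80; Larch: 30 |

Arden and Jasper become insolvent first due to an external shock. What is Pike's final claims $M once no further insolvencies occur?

10

Round 1 — Arden, Jasper become insolvent (initial).
  Alder: +80 → 80 ≥ 50
  Kent: +85 → 85 ≥ 60
  Larch: +60 → 60 < 70
  Pike: +10 → 10 < 120
Round 2 — Alder, Kent become insolvent.
  Fenton: +20+40 → 60 ≥ 30
  Larch: +10 → 70 ≥ 70
Round 3 — Fenton, Larch become insolvent.
No further insolvencies.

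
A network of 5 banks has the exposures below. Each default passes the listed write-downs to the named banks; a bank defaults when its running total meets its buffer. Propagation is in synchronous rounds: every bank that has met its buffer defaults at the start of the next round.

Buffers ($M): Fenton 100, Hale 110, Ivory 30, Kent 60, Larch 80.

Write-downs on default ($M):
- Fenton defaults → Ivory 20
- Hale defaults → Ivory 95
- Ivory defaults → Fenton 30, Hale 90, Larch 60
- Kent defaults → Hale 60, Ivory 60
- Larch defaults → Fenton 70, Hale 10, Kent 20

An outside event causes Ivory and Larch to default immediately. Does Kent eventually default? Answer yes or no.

no

Round 1 — Ivory, Larch default (initial).
  Fenton: +30+70 → 100 ≥ 100
  Hale: +90+10 → 100 < 110
  Kent: +20 → 20 < 60
Round 2 — Fenton defaults.
No further defaults.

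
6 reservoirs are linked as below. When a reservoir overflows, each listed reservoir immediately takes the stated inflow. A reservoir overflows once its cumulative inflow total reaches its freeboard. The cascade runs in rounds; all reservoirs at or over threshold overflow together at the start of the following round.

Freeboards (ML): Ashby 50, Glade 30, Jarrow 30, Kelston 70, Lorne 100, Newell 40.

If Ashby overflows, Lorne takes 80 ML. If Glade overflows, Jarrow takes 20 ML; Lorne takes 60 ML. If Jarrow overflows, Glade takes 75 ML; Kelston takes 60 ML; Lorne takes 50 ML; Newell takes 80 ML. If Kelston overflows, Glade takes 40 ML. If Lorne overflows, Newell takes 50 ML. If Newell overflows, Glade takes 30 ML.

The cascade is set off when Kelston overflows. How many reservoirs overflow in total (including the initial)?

2

Round 1 — Kelston overflows (initial).
  Glade: +40 → 40 ≥ 30
Round 2 — Glade overflows.
  Jarrow: +20 → 20 < 30
  Lorne: +60 → 60 < 100
No further overflows.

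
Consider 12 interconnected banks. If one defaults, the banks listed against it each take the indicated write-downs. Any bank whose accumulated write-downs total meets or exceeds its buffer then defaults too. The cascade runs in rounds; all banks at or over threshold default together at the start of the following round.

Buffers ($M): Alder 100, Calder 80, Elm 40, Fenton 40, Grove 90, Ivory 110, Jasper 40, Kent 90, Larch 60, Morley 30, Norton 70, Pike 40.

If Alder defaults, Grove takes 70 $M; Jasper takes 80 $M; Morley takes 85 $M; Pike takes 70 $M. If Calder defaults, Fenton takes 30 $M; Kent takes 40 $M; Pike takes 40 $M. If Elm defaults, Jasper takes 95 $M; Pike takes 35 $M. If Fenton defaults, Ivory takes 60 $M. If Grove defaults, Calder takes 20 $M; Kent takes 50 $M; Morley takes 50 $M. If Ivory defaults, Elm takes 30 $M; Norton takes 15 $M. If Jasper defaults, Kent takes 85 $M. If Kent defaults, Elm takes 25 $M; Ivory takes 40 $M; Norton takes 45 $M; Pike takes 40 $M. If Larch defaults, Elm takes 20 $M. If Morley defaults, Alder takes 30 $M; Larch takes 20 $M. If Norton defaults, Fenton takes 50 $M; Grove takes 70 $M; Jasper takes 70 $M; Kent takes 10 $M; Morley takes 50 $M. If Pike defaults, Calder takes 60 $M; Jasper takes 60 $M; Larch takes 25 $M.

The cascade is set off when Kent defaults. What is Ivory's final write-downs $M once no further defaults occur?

Round 1 — Kent defaults (initial).
  Elm: +25 → 25 < 40
  Ivory: +40 → 40 < 110
  Norton: +45 → 45 < 70
  Pike: +40 → 40 ≥ 40
Round 2 — Pike defaults.
  Calder: +60 → 60 < 80
  Jasper: +60 → 60 ≥ 40
  Larch: +25 → 25 < 60
Round 3 — Jasper defaults.
No further defaults.

40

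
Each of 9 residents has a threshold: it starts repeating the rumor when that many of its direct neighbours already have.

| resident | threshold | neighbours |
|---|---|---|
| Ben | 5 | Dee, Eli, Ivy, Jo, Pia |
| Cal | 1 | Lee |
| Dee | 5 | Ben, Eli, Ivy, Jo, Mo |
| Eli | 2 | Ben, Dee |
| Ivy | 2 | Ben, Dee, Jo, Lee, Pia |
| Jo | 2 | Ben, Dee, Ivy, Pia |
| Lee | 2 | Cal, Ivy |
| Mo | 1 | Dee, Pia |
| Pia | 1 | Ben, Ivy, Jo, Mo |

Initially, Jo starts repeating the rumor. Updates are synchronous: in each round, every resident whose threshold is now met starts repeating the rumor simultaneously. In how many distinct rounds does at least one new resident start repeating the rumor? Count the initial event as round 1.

3

Round 1 — Jo starts repeating the rumor (initial).
Round 2 — checking thresholds:
  Ben: 1 of 5 neighbours < 5, below threshold.
  Dee: 1 of 5 neighbours < 5, below threshold.
  Ivy: 1 of 5 neighbours < 2, below threshold.
  Pia: 1 of 4 neighbours ≥ 1, starts repeating the rumor.
Round 3 — checking thresholds:
  Ben: 2 of 5 neighbours < 5, below threshold.
  Dee: 1 of 5 neighbours < 5, below threshold.
  Ivy: 2 of 5 neighbours ≥ 2, starts repeating the rumor.
  Mo: 1 of 2 neighbours ≥ 1, starts repeating the rumor.
Round 4 — no new spreads; cascade stops.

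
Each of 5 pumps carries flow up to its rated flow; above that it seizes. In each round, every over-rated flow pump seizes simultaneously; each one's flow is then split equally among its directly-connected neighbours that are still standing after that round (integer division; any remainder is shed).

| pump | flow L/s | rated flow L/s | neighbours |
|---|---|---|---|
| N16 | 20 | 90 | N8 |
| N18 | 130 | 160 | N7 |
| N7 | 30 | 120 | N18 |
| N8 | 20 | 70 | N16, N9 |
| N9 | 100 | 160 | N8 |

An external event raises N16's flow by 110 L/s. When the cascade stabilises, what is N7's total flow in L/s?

30

Round 1 — N16 at 130 > 90. N16 seizes.
  N16 sheds 130 L/s to N8: 130 each.
    N8: 20+130 = 150 > 70
Round 2 — N8 seizes.
  N8 sheds 150 L/s to N9: 150 each.
    N9: 100+150 = 250 > 160
Round 3 — N9 seizes.
  N9 sheds 250 L/s: no online neighbours, lost.
No further seizures.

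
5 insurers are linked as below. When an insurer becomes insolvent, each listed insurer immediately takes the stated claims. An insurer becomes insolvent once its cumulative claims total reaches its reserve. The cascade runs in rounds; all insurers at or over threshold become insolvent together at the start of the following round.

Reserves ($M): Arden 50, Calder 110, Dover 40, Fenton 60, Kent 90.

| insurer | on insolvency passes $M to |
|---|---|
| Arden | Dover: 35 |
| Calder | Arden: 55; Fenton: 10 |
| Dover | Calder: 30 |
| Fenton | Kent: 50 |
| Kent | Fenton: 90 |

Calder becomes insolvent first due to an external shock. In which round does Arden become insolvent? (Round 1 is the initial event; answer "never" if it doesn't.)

Round 1 — Calder becomes insolvent (initial).
  Arden: +55 → 55 ≥ 50
  Fenton: +10 → 10 < 60
Round 2 — Arden becomes insolvent.
  Dover: +35 → 35 < 40
No further insolvencies.

2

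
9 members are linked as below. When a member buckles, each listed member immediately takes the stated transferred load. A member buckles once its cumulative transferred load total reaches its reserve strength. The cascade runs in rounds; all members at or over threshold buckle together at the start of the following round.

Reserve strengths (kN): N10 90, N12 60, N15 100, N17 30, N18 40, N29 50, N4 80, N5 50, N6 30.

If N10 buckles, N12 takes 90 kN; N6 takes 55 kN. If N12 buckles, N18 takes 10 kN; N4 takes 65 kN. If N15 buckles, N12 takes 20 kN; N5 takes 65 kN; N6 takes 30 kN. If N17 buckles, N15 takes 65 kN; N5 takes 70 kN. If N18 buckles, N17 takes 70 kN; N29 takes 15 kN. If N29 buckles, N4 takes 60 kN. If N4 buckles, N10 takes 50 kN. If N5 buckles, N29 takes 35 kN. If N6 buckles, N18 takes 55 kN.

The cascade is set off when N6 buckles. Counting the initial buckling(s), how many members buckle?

Round 1 — N6 buckles (initial).
  N18: +55 → 55 ≥ 40
Round 2 — N18 buckles.
  N17: +70 → 70 ≥ 30
  N29: +15 → 15 < 50
Round 3 — N17 buckles.
  N15: +65 → 65 < 100
  N5: +70 → 70 ≥ 50
Round 4 — N5 buckles.
  N29: +35 → 50 ≥ 50
Round 5 — N29 buckles.
  N4: +60 → 60 < 80
No further bucklings.

5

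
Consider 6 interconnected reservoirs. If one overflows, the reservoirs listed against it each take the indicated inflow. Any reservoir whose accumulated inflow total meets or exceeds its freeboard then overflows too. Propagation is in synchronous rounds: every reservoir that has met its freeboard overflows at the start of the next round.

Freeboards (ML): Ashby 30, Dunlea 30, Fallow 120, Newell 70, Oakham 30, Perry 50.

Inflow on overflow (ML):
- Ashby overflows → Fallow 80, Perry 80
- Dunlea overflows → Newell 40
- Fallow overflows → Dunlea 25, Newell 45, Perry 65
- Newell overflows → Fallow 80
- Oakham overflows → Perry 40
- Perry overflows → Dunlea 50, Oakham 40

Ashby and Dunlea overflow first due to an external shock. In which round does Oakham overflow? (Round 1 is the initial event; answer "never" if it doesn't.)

Round 1 — Ashby, Dunlea overflow (initial).
  Fallow: +80 → 80 < 120
  Newell: +40 → 40 < 70
  Perry: +80 → 80 ≥ 50
Round 2 — Perry overflows.
  Oakham: +40 → 40 ≥ 30
Round 3 — Oakham overflows.
No further overflows.

3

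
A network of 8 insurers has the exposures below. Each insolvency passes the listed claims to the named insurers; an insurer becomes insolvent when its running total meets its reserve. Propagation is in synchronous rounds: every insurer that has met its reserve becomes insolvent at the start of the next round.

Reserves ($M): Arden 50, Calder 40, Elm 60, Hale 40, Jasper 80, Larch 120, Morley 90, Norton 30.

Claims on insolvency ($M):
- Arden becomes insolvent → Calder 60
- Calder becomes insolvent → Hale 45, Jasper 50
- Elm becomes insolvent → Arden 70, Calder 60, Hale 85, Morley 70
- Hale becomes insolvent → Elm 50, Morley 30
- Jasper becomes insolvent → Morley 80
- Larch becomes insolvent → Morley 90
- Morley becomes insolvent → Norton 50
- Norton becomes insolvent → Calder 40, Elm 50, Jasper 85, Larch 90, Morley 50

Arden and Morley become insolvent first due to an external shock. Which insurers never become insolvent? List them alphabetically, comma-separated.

Larch

Round 1 — Arden, Morley become insolvent (initial).
  Calder: +60 → 60 ≥ 40
  Norton: +50 → 50 ≥ 30
Round 2 — Calder, Norton become insolvent.
  Elm: +50 → 50 < 60
  Hale: +45 → 45 ≥ 40
  Jasper: +50+85 → 135 ≥ 80
  Larch: +90 → 90 < 120
Round 3 — Hale, Jasper become insolvent.
  Elm: +50 → 100 ≥ 60
Round 4 — Elm becomes insolvent.
No further insolvencies.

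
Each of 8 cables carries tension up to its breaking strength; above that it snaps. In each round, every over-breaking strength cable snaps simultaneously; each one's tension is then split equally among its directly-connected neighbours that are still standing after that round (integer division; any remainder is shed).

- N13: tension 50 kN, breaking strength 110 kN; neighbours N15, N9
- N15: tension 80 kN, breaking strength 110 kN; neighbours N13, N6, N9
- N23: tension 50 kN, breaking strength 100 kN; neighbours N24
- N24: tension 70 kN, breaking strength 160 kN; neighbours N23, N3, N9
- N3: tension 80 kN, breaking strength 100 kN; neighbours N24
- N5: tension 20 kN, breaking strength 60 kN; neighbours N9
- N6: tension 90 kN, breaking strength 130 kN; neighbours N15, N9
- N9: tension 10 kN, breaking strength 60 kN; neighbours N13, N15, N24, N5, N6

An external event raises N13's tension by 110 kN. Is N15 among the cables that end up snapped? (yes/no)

yes

Round 1 — N13 at 160 > 110. N13 snaps.
  N13 sheds 160 kN to N15, N9: 80 each.
    N15: 80+80 = 160 > 110
    N9: 10+80 = 90 > 60
Round 2 — N15, N9 snap.
  N15 sheds 160 kN to N6: 160 each.
    N6: 90+160 = 250 > 130
  N9 sheds 90 kN to N24, N5, N6: 30 each.
    N24: 70+30 = 100 ≤ 160
    N5: 20+30 = 50 ≤ 60
    N6: 250+30 = 280 > 130
Round 3 — N6 snaps.
  N6 sheds 280 kN: no online neighbours, lost.
No further breaks.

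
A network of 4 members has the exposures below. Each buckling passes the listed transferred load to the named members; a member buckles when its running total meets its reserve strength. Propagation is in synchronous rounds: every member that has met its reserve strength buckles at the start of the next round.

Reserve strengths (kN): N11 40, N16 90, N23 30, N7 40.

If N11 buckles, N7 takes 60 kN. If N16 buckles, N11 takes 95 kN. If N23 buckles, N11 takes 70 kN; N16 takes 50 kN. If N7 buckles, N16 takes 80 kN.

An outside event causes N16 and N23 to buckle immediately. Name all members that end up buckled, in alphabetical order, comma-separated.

Round 1 — N16, N23 buckle (initial).
  N11: +95+70 → 165 ≥ 40
Round 2 — N11 buckles.
  N7: +60 → 60 ≥ 40
Round 3 — N7 buckles.
No further bucklings.

N11, N16, N23, N7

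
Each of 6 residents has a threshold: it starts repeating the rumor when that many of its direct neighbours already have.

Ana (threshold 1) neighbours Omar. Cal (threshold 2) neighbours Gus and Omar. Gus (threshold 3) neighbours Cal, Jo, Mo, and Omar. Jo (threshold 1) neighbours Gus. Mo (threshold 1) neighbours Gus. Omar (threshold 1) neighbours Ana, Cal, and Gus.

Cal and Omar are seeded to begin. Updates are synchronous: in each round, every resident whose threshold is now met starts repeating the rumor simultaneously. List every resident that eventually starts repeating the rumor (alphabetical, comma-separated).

Round 1 — Cal, Omar start repeating the rumor (initial).
Round 2 — checking thresholds:
  Ana: 1 of 1 neighbours ≥ 1, starts repeating the rumor.
  Gus: 2 of 4 neighbours < 3, holds.
Round 3 — no new spreads; cascade stops.

Ana, Cal, Omar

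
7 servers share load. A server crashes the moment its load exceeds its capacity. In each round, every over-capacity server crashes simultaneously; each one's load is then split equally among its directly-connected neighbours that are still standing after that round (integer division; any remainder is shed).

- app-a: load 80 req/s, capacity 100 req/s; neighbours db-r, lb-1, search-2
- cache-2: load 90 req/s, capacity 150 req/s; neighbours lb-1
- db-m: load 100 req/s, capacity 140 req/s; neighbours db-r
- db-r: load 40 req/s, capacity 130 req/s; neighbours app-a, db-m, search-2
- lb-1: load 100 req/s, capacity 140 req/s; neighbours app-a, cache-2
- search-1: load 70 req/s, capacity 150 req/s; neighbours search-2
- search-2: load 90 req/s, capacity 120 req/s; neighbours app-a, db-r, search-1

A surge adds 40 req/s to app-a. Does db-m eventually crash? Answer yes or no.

Round 1 — app-a at 120 > 100. app-a crashes.
  app-a sheds 120 req/s to db-r, lb-1, search-2: 40 each.
    db-r: 40+40 = 80 ≤ 130
    lb-1: 100+40 = 140 ≤ 140
    search-2: 90+40 = 130 > 120
Round 2 — search-2 crashes.
  search-2 sheds 130 req/s to db-r, search-1: 65 each.
    db-r: 80+65 = 145 > 130
    search-1: 70+65 = 135 ≤ 150
Round 3 — db-r crashes.
  db-r sheds 145 req/s to db-m: 145 each.
    db-m: 100+145 = 245 > 140
Round 4 — db-m crashes.
  db-m sheds 245 req/s: no online neighbours, lost.
No further crashes.

yes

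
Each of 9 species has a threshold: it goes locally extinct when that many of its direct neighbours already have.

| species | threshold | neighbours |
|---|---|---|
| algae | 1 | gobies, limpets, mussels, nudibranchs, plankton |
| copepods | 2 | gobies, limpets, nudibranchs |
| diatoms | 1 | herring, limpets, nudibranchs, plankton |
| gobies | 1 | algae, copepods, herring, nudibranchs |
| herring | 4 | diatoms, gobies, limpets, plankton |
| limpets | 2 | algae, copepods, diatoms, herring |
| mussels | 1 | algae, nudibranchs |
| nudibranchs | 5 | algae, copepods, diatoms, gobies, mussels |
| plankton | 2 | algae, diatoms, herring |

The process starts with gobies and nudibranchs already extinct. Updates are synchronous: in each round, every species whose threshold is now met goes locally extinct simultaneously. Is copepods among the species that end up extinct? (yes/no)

yes

Round 1 — gobies, nudibranchs go locally extinct (initial).
Round 2 — checking thresholds:
  algae: 2 of 5 neighbours ≥ 1, goes locally extinct.
  copepods: 2 of 3 neighbours ≥ 2, goes locally extinct.
  diatoms: 1 of 4 neighbours ≥ 1, goes locally extinct.
  herring: 1 of 4 neighbours < 4, below threshold.
  mussels: 1 of 2 neighbours ≥ 1, goes locally extinct.
Round 3 — checking thresholds:
  herring: 2 of 4 neighbours < 4, below threshold.
  limpets: 3 of 4 neighbours ≥ 2, goes locally extinct.
  plankton: 2 of 3 neighbours ≥ 2, goes locally extinct.
Round 4 — checking thresholds:
  herring: 4 of 4 neighbours ≥ 4, goes locally extinct.
Round 5 — no new extinctions; cascade stops.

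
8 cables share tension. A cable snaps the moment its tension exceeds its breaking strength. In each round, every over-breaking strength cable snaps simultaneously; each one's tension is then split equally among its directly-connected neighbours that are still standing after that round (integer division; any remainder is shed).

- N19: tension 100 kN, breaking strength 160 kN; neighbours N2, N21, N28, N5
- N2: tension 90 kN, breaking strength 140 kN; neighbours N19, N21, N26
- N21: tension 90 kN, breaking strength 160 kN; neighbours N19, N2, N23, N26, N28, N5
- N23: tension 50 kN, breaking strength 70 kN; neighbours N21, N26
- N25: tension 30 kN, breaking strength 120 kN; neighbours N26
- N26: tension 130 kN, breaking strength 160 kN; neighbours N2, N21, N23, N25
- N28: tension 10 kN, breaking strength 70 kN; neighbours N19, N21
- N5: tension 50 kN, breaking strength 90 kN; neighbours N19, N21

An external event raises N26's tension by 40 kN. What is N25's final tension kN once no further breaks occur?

72

Round 1 — N26 at 170 > 160. N26 snaps.
  N26 sheds 170 kN to N2, N21, N23, N25: 42 each (2 lost).
    N2: 90+42 = 132 ≤ 140
    N21: 90+42 = 132 ≤ 160
    N23: 50+42 = 92 > 70
    N25: 30+42 = 72 ≤ 120
Round 2 — N23 snaps.
  N23 sheds 92 kN to N21: 92 each.
    N21: 132+92 = 224 > 160
Round 3 — N21 snaps.
  N21 sheds 224 kN to N19, N2, N28, N5: 56 each.
    N19: 100+56 = 156 ≤ 160
    N2: 132+56 = 188 > 140
    N28: 10+56 = 66 ≤ 70
    N5: 50+56 = 106 > 90
Round 4 — N2, N5 snap.
  N2 sheds 188 kN to N19: 188 each.
    N19: 156+188 = 344 > 160
  N5 sheds 106 kN to N19: 106 each.
    N19: 344+106 = 450 > 160
Round 5 — N19 snaps.
  N19 sheds 450 kN to N28: 450 each.
    N28: 66+450 = 516 > 70
Round 6 — N28 snaps.
  N28 sheds 516 kN: no online neighbours, lost.
No further breaks.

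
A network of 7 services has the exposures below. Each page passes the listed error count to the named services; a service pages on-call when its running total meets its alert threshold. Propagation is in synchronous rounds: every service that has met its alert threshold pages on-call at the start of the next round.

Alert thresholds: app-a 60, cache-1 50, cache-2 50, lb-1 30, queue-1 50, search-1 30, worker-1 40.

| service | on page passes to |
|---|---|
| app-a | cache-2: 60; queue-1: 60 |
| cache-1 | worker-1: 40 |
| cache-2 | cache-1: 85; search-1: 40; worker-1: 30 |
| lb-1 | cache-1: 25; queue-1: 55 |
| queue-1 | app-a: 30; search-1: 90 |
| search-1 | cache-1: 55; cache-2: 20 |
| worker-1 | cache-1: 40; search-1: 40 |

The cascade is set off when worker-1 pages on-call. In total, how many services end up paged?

3

Round 1 — worker-1 pages on-call (initial).
  cache-1: +40 → 40 < 50
  search-1: +40 → 40 ≥ 30
Round 2 — search-1 pages on-call.
  cache-1: +55 → 95 ≥ 50
  cache-2: +20 → 20 < 50
Round 3 — cache-1 pages on-call.
No further pages.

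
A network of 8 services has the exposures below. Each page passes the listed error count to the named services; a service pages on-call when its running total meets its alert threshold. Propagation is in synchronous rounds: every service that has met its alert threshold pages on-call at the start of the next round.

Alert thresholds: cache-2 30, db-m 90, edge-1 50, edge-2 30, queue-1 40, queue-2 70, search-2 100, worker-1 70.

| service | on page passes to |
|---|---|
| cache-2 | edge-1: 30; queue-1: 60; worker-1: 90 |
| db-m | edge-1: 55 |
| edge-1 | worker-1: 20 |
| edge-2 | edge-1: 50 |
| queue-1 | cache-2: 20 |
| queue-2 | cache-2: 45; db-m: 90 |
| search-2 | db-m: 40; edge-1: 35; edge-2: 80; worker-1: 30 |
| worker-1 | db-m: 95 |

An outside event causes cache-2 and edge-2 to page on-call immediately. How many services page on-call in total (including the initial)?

Round 1 — cache-2, edge-2 page on-call (initial).
  edge-1: +30+50 → 80 ≥ 50
  queue-1: +60 → 60 ≥ 40
  worker-1: +90 → 90 ≥ 70
Round 2 — edge-1, queue-1, worker-1 page on-call.
  db-m: +95 → 95 ≥ 90
Round 3 — db-m pages on-call.
No further pages.

6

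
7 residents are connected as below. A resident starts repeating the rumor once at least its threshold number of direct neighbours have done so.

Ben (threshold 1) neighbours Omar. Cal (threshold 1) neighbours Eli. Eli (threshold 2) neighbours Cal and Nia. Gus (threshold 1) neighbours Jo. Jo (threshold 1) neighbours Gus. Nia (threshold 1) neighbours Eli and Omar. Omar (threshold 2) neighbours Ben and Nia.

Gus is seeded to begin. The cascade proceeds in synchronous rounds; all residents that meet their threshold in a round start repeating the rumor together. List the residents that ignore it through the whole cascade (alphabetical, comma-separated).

Ben, Cal, Eli, Nia, Omar

Round 1 — Gus starts repeating the rumor (initial).
Round 2 — checking thresholds:
  Jo: 1 of 1 neighbours ≥ 1, starts repeating the rumor.
Round 3 — no new spreads; cascade stops.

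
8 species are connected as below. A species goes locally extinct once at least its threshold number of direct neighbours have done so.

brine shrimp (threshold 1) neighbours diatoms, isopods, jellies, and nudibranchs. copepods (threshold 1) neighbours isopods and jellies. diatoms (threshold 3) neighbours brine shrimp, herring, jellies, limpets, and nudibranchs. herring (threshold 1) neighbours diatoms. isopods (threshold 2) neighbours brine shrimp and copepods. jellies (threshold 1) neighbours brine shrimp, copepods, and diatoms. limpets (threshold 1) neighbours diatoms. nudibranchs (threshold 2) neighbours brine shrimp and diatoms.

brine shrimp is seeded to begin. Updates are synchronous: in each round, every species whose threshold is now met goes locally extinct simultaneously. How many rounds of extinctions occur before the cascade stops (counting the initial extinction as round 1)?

Round 1 — brine shrimp goes locally extinct (initial).
Round 2 — checking thresholds:
  diatoms: 1 of 5 neighbours < 3, below threshold.
  isopods: 1 of 2 neighbours < 2, below threshold.
  jellies: 1 of 3 neighbours ≥ 1, goes locally extinct.
  nudibranchs: 1 of 2 neighbours < 2, below threshold.
Round 3 — checking thresholds:
  copepods: 1 of 2 neighbours ≥ 1, goes locally extinct.
  diatoms: 2 of 5 neighbours < 3, below threshold.
  isopods: 1 of 2 neighbours < 2, below threshold.
  nudibranchs: 1 of 2 neighbours < 2, below threshold.
Round 4 — checking thresholds:
  diatoms: 2 of 5 neighbours < 3, below threshold.
  isopods: 2 of 2 neighbours ≥ 2, goes locally extinct.
  nudibranchs: 1 of 2 neighbours < 2, below threshold.
Round 5 — no new extinctions; cascade stops.

4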